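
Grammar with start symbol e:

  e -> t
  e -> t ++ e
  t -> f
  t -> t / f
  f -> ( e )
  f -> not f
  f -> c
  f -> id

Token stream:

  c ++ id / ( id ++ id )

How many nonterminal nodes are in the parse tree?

[e [t [f c]] ++ [e [t [t [f id]] / [f ( [e [t [f id]] ++ [e [t [f id]]]] )]]]]

14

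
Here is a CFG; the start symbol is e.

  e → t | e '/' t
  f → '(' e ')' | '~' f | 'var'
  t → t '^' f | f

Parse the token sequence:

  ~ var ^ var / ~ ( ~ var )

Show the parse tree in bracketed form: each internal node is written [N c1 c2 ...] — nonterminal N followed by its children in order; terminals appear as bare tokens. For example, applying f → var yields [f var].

e
e / t
t / t
t ^ f / t
f ^ f / t
~ f ^ f / t
~ var ^ f / t
~ var ^ var / t
~ var ^ var / f
~ var ^ var / ~ f
~ var ^ var / ~ ( e )
~ var ^ var / ~ ( t )
~ var ^ var / ~ ( f )
~ var ^ var / ~ ( ~ f )
~ var ^ var / ~ ( ~ var )

[e [e [t [t [f ~ [f var]]] ^ [f var]]] / [t [f ~ [f ( [e [t [f ~ [f var]]]] )]]]]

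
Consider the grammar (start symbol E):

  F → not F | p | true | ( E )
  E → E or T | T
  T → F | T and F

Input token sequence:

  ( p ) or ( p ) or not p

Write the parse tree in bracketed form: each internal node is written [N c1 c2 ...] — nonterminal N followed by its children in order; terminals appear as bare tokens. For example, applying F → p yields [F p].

[E [E [E [T [F ( [E [T [F p]]] )]]] or [T [F ( [E [T [F p]]] )]]] or [T [F not [F p]]]]

E
E or T
E or T or T
T or T or T
F or T or T
( E ) or T or T
( T ) or T or T
( F ) or T or T
( p ) or T or T
( p ) or F or T
( p ) or ( E ) or T
( p ) or ( T ) or T
( p ) or ( F ) or T
( p ) or ( p ) or T
( p ) or ( p ) or F
( p ) or ( p ) or not F
( p ) or ( p ) or not p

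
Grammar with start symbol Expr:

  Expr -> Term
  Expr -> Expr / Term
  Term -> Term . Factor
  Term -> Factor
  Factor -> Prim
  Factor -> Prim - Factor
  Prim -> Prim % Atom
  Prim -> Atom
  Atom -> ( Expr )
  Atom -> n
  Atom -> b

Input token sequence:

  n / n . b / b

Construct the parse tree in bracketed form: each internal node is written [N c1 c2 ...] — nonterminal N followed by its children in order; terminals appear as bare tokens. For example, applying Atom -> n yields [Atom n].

[Expr [Expr [Expr [Term [Factor [Prim [Atom n]]]]] / [Term [Term [Factor [Prim [Atom n]]]] . [Factor [Prim [Atom b]]]]] / [Term [Factor [Prim [Atom b]]]]]

Expr
Expr / Term
Expr / Term / Term
Term / Term / Term
Factor / Term / Term
Prim / Term / Term
Atom / Term / Term
n / Term / Term
n / Term . Factor / Term
n / Factor . Factor / Term
n / Prim . Factor / Term
n / Atom . Factor / Term
n / n . Factor / Term
n / n . Prim / Term
n / n . Atom / Term
n / n . b / Term
n / n . b / Factor
n / n . b / Prim
n / n . b / Atom
n / n . b / b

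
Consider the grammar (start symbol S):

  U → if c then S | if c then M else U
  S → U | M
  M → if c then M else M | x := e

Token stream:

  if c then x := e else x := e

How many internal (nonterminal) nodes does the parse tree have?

[S [M if c then [M x := e] else [M x := e]]]

4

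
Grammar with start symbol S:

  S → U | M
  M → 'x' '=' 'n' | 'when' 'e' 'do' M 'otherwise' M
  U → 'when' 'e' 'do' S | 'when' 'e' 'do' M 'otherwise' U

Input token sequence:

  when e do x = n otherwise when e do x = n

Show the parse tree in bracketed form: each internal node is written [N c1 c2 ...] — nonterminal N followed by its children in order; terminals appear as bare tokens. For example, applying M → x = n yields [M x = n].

[S [U when e do [M x = n] otherwise [U when e do [S [M x = n]]]]]

S
U
when e do M otherwise U
when e do x = n otherwise U
when e do x = n otherwise when e do S
when e do x = n otherwise when e do M
when e do x = n otherwise when e do x = n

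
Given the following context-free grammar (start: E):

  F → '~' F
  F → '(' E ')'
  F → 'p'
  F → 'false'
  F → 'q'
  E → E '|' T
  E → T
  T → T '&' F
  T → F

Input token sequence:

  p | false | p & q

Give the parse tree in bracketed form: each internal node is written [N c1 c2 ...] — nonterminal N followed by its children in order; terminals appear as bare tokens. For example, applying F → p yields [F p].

[E [E [E [T [F p]]] | [T [F false]]] | [T [T [F p]] & [F q]]]

E
E | T
E | T | T
T | T | T
F | T | T
p | T | T
p | F | T
p | false | T
p | false | T & F
p | false | F & F
p | false | p & F
p | false | p & q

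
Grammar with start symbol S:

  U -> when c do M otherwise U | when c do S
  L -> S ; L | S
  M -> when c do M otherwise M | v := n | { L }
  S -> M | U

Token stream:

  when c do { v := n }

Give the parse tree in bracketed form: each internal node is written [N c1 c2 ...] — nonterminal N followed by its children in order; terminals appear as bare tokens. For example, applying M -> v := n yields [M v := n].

[S [U when c do [S [M { [L [S [M v := n]]] }]]]]

S
U
when c do S
when c do M
when c do { L }
when c do { S }
when c do { M }
when c do { v := n }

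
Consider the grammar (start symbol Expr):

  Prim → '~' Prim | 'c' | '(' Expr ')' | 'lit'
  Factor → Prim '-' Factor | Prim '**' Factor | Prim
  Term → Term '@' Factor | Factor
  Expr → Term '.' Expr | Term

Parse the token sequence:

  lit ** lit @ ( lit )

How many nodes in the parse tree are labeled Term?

3

[Expr [Term [Term [Factor [Prim lit] ** [Factor [Prim lit]]]] @ [Factor [Prim ( [Expr [Term [Factor [Prim lit]]]] )]]]]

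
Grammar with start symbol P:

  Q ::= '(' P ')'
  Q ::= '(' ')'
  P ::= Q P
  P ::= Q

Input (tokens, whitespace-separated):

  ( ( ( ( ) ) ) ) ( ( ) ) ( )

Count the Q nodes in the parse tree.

7

[P [Q ( [P [Q ( [P [Q ( [P [Q ( )]] )]] )]] )] [P [Q ( [P [Q ( )]] )] [P [Q ( )]]]]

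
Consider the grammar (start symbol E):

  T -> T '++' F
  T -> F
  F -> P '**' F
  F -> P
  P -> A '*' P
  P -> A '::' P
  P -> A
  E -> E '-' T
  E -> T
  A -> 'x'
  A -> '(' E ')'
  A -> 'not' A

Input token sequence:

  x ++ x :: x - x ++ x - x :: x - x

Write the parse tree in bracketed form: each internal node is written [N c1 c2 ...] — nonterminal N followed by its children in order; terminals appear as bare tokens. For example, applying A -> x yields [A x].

[E [E [E [E [T [T [F [P [A x]]]] ++ [F [P [A x] :: [P [A x]]]]]] - [T [T [F [P [A x]]]] ++ [F [P [A x]]]]] - [T [F [P [A x] :: [P [A x]]]]]] - [T [F [P [A x]]]]]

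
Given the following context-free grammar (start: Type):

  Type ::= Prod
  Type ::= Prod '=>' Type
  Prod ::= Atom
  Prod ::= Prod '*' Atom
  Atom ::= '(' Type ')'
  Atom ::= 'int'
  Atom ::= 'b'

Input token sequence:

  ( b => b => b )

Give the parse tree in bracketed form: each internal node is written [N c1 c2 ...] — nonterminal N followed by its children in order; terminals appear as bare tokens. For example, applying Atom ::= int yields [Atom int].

Type
Prod
Atom
( Type )
( Prod => Type )
( Atom => Type )
( b => Type )
( b => Prod => Type )
( b => Atom => Type )
( b => b => Type )
( b => b => Prod )
( b => b => Atom )
( b => b => b )

[Type [Prod [Atom ( [Type [Prod [Atom b]] => [Type [Prod [Atom b]] => [Type [Prod [Atom b]]]]] )]]]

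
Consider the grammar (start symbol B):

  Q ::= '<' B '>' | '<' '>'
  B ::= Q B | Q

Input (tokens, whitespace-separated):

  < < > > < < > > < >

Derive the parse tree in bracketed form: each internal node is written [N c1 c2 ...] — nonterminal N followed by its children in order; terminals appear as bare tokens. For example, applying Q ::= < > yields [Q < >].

B
Q B
< B > B
< Q > B
< < > > B
< < > > Q B
< < > > < B > B
< < > > < Q > B
< < > > < < > > B
< < > > < < > > Q
< < > > < < > > < >

[B [Q < [B [Q < >]] >] [B [Q < [B [Q < >]] >] [B [Q < >]]]]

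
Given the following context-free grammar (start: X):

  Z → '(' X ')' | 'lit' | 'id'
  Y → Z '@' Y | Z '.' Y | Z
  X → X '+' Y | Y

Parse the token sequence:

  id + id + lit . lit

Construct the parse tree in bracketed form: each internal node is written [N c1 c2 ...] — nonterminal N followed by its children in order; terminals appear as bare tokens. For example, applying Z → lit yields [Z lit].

X
X + Y
X + Y + Y
Y + Y + Y
Z + Y + Y
id + Y + Y
id + Z + Y
id + id + Y
id + id + Z . Y
id + id + lit . Y
id + id + lit . Z
id + id + lit . lit

[X [X [X [Y [Z id]]] + [Y [Z id]]] + [Y [Z lit] . [Y [Z lit]]]]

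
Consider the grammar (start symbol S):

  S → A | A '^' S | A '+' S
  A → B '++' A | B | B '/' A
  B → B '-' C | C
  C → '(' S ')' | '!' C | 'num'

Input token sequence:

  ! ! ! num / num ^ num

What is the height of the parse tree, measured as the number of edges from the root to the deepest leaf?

[S [A [B [C ! [C ! [C ! [C num]]]]] / [A [B [C num]]]] ^ [S [A [B [C num]]]]]

7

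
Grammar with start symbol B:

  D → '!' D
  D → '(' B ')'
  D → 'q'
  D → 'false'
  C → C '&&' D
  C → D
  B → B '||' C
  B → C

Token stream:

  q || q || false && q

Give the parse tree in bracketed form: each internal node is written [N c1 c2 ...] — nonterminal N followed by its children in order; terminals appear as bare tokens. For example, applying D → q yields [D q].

B
B || C
B || C || C
C || C || C
D || C || C
q || C || C
q || D || C
q || q || C
q || q || C && D
q || q || D && D
q || q || false && D
q || q || false && q

[B [B [B [C [D q]]] || [C [D q]]] || [C [C [D false]] && [D q]]]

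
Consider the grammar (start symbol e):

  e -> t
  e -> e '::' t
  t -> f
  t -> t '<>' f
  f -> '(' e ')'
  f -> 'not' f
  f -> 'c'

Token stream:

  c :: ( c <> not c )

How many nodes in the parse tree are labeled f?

5

[e [e [t [f c]]] :: [t [f ( [e [t [t [f c]] <> [f not [f c]]]] )]]]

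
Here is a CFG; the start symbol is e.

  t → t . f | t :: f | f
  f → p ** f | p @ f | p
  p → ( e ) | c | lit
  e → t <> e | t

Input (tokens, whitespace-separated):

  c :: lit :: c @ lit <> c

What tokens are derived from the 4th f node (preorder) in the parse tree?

[e [t [t [t [f [p c]]] :: [f [p lit]]] :: [f [p c] @ [f [p lit]]]] <> [e [t [f [p c]]]]]

lit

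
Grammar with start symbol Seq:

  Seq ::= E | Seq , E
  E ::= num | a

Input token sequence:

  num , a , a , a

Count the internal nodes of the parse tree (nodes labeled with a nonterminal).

[Seq [Seq [Seq [Seq [E num]] , [E a]] , [E a]] , [E a]]

8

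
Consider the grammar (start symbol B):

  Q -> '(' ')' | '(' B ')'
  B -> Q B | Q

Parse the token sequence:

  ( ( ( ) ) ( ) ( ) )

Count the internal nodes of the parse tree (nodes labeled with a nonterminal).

[B [Q ( [B [Q ( [B [Q ( )]] )] [B [Q ( )] [B [Q ( )]]]] )]]

10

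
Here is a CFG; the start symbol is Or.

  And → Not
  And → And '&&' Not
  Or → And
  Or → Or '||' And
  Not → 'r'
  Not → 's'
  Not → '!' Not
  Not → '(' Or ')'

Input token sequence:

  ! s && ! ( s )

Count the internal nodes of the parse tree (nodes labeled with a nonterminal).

10

[Or [And [And [Not ! [Not s]]] && [Not ! [Not ( [Or [And [Not s]]] )]]]]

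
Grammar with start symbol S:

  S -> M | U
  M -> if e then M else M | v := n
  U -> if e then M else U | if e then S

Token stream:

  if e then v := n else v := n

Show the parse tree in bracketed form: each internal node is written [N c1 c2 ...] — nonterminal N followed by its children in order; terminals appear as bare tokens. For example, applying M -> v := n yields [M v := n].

[S [M if e then [M v := n] else [M v := n]]]

S
M
if e then M else M
if e then v := n else M
if e then v := n else v := n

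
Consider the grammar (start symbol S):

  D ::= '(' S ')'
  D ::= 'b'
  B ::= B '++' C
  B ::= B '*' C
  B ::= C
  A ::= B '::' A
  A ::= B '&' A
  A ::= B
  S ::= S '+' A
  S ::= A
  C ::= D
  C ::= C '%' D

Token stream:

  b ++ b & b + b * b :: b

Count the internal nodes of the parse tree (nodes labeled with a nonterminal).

24

[S [S [A [B [B [C [D b]]] ++ [C [D b]]] & [A [B [C [D b]]]]]] + [A [B [B [C [D b]]] * [C [D b]]] :: [A [B [C [D b]]]]]]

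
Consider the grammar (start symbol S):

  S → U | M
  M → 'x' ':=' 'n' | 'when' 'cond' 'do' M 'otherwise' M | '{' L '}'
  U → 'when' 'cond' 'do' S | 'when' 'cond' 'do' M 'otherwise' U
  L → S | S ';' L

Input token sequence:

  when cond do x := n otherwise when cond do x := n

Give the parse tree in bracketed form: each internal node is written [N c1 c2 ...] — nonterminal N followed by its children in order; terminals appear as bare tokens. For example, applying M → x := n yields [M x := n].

[S [U when cond do [M x := n] otherwise [U when cond do [S [M x := n]]]]]

S
U
when cond do M otherwise U
when cond do x := n otherwise U
when cond do x := n otherwise when cond do S
when cond do x := n otherwise when cond do M
when cond do x := n otherwise when cond do x := n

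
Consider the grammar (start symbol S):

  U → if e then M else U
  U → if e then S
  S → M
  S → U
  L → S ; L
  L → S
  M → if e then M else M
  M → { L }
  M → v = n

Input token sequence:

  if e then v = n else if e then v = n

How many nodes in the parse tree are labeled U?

2

[S [U if e then [M v = n] else [U if e then [S [M v = n]]]]]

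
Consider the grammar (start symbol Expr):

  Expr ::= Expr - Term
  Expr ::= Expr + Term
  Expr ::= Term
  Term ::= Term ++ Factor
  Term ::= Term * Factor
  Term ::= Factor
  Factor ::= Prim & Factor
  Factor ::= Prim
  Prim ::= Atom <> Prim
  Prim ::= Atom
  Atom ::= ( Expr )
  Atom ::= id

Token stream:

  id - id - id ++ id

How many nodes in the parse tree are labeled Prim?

[Expr [Expr [Expr [Term [Factor [Prim [Atom id]]]]] - [Term [Factor [Prim [Atom id]]]]] - [Term [Term [Factor [Prim [Atom id]]]] ++ [Factor [Prim [Atom id]]]]]

4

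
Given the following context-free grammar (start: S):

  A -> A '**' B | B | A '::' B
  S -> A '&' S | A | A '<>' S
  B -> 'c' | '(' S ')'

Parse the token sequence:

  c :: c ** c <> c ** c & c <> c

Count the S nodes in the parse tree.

[S [A [A [A [B c]] :: [B c]] ** [B c]] <> [S [A [A [B c]] ** [B c]] & [S [A [B c]] <> [S [A [B c]]]]]]

4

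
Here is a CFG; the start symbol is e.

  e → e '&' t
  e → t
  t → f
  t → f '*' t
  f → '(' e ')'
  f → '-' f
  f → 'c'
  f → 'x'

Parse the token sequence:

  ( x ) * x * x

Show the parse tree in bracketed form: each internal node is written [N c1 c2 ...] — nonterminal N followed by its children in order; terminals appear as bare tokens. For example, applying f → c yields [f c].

[e [t [f ( [e [t [f x]]] )] * [t [f x] * [t [f x]]]]]

e
t
f * t
( e ) * t
( t ) * t
( f ) * t
( x ) * t
( x ) * f * t
( x ) * x * t
( x ) * x * f
( x ) * x * x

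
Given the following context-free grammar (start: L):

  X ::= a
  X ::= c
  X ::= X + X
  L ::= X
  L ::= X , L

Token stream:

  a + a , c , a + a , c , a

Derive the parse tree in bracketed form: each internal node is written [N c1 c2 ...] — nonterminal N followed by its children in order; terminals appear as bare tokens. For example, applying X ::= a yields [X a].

[L [X [X a] + [X a]] , [L [X c] , [L [X [X a] + [X a]] , [L [X c] , [L [X a]]]]]]

L
X , L
X + X , L
a + X , L
a + a , L
a + a , X , L
a + a , c , L
a + a , c , X , L
a + a , c , X + X , L
a + a , c , a + X , L
a + a , c , a + a , L
a + a , c , a + a , X , L
a + a , c , a + a , c , L
a + a , c , a + a , c , X
a + a , c , a + a , c , a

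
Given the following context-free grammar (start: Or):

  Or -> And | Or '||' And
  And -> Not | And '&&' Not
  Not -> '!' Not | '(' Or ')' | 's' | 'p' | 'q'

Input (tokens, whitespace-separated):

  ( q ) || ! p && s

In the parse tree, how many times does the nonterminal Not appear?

5

[Or [Or [And [Not ( [Or [And [Not q]]] )]]] || [And [And [Not ! [Not p]]] && [Not s]]]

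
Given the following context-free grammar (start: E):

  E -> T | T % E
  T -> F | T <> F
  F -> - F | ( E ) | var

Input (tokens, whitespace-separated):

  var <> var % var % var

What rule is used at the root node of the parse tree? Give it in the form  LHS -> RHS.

[E [T [T [F var]] <> [F var]] % [E [T [F var]] % [E [T [F var]]]]]

E -> T % E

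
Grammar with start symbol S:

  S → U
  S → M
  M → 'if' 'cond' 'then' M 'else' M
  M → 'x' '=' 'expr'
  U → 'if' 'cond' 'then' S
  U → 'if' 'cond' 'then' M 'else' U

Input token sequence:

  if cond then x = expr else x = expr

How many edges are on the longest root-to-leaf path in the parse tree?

[S [M if cond then [M x = expr] else [M x = expr]]]

3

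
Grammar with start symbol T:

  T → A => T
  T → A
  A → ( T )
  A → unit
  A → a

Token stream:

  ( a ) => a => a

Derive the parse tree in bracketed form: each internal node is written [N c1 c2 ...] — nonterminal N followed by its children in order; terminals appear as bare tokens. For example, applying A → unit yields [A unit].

T
A => T
( T ) => T
( A ) => T
( a ) => T
( a ) => A => T
( a ) => a => T
( a ) => a => A
( a ) => a => a

[T [A ( [T [A a]] )] => [T [A a] => [T [A a]]]]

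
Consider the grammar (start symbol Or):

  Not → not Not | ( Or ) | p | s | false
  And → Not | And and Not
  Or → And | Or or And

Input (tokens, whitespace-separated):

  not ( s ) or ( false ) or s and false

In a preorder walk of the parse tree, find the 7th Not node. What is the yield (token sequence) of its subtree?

false

[Or [Or [Or [And [Not not [Not ( [Or [And [Not s]]] )]]]] or [And [Not ( [Or [And [Not false]]] )]]] or [And [And [Not s]] and [Not false]]]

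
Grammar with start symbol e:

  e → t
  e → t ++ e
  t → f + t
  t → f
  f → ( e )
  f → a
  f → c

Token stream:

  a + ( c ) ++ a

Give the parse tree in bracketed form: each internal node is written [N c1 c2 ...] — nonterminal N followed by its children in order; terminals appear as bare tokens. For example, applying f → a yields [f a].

e
t ++ e
f + t ++ e
a + t ++ e
a + f ++ e
a + ( e ) ++ e
a + ( t ) ++ e
a + ( f ) ++ e
a + ( c ) ++ e
a + ( c ) ++ t
a + ( c ) ++ f
a + ( c ) ++ a

[e [t [f a] + [t [f ( [e [t [f c]]] )]]] ++ [e [t [f a]]]]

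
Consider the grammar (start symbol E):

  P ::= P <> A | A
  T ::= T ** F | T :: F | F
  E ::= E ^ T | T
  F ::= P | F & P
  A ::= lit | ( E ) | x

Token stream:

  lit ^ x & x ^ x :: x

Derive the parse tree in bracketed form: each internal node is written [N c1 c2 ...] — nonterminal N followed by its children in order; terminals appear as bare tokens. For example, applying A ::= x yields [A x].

[E [E [E [T [F [P [A lit]]]]] ^ [T [F [F [P [A x]]] & [P [A x]]]]] ^ [T [T [F [P [A x]]]] :: [F [P [A x]]]]]

E
E ^ T
E ^ T ^ T
T ^ T ^ T
F ^ T ^ T
P ^ T ^ T
A ^ T ^ T
lit ^ T ^ T
lit ^ F ^ T
lit ^ F & P ^ T
lit ^ P & P ^ T
lit ^ A & P ^ T
lit ^ x & P ^ T
lit ^ x & A ^ T
lit ^ x & x ^ T
lit ^ x & x ^ T :: F
lit ^ x & x ^ F :: F
lit ^ x & x ^ P :: F
lit ^ x & x ^ A :: F
lit ^ x & x ^ x :: F
lit ^ x & x ^ x :: P
lit ^ x & x ^ x :: A
lit ^ x & x ^ x :: x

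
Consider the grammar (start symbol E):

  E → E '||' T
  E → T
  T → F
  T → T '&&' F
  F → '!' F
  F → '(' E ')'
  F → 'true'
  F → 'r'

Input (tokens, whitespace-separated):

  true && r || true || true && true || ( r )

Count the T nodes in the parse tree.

[E [E [E [E [T [T [F true]] && [F r]]] || [T [F true]]] || [T [T [F true]] && [F true]]] || [T [F ( [E [T [F r]]] )]]]

7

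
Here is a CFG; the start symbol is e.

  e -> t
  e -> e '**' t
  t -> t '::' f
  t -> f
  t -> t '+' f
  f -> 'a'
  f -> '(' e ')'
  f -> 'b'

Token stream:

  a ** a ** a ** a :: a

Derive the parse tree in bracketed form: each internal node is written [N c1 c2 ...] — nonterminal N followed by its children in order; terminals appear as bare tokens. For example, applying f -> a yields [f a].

[e [e [e [e [t [f a]]] ** [t [f a]]] ** [t [f a]]] ** [t [t [f a]] :: [f a]]]

e
e ** t
e ** t ** t
e ** t ** t ** t
t ** t ** t ** t
f ** t ** t ** t
a ** t ** t ** t
a ** f ** t ** t
a ** a ** t ** t
a ** a ** f ** t
a ** a ** a ** t
a ** a ** a ** t :: f
a ** a ** a ** f :: f
a ** a ** a ** a :: f
a ** a ** a ** a :: a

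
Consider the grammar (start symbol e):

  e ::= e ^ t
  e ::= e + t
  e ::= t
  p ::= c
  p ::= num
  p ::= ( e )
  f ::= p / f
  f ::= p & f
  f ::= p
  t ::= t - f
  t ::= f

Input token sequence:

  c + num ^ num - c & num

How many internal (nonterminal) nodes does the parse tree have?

17

[e [e [e [t [f [p c]]]] + [t [f [p num]]]] ^ [t [t [f [p num]]] - [f [p c] & [f [p num]]]]]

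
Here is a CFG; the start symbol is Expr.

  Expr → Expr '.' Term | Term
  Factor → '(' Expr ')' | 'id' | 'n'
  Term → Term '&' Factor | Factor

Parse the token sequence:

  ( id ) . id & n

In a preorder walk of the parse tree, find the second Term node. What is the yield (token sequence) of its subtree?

[Expr [Expr [Term [Factor ( [Expr [Term [Factor id]]] )]]] . [Term [Term [Factor id]] & [Factor n]]]

id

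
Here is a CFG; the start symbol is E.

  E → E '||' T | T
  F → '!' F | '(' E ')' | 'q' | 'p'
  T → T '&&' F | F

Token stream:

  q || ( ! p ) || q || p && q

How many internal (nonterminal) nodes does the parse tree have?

18

[E [E [E [E [T [F q]]] || [T [F ( [E [T [F ! [F p]]]] )]]] || [T [F q]]] || [T [T [F p]] && [F q]]]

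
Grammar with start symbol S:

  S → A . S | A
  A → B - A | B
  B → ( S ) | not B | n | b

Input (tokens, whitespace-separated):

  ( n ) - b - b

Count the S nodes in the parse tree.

[S [A [B ( [S [A [B n]]] )] - [A [B b] - [A [B b]]]]]

2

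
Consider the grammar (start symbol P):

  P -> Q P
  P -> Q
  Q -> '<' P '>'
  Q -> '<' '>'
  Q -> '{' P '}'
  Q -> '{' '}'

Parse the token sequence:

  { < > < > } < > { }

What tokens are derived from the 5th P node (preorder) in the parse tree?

[P [Q { [P [Q < >] [P [Q < >]]] }] [P [Q < >] [P [Q { }]]]]

{ }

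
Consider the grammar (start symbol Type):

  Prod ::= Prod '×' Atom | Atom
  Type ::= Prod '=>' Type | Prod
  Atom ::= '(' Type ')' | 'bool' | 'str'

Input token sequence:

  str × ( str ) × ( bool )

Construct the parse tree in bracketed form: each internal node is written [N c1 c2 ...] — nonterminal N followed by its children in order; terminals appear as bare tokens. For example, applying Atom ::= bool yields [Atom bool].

[Type [Prod [Prod [Prod [Atom str]] × [Atom ( [Type [Prod [Atom str]]] )]] × [Atom ( [Type [Prod [Atom bool]]] )]]]

Type
Prod
Prod × Atom
Prod × Atom × Atom
Atom × Atom × Atom
str × Atom × Atom
str × ( Type ) × Atom
str × ( Prod ) × Atom
str × ( Atom ) × Atom
str × ( str ) × Atom
str × ( str ) × ( Type )
str × ( str ) × ( Prod )
str × ( str ) × ( Atom )
str × ( str ) × ( bool )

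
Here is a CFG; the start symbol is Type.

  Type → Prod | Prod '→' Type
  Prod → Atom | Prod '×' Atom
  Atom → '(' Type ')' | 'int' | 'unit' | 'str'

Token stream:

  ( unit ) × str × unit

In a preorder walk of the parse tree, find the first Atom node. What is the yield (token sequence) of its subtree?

[Type [Prod [Prod [Prod [Atom ( [Type [Prod [Atom unit]]] )]] × [Atom str]] × [Atom unit]]]

( unit )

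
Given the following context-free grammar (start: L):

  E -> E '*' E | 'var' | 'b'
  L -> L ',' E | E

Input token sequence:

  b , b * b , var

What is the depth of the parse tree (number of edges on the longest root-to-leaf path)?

4

[L [L [L [E b]] , [E [E b] * [E b]]] , [E var]]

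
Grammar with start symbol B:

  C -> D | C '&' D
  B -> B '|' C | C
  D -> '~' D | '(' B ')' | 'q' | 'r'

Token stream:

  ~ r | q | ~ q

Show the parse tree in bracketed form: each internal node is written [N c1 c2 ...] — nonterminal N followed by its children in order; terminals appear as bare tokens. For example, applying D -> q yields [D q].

[B [B [B [C [D ~ [D r]]]] | [C [D q]]] | [C [D ~ [D q]]]]

B
B | C
B | C | C
C | C | C
D | C | C
~ D | C | C
~ r | C | C
~ r | D | C
~ r | q | C
~ r | q | D
~ r | q | ~ D
~ r | q | ~ q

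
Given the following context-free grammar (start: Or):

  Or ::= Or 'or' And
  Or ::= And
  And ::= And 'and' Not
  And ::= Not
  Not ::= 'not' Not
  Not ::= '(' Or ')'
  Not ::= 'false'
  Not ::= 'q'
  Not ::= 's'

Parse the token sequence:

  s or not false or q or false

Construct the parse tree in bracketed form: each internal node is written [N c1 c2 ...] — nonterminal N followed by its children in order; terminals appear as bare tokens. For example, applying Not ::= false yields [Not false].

Or
Or or And
Or or And or And
Or or And or And or And
And or And or And or And
Not or And or And or And
s or And or And or And
s or Not or And or And
s or not Not or And or And
s or not false or And or And
s or not false or Not or And
s or not false or q or And
s or not false or q or Not
s or not false or q or false

[Or [Or [Or [Or [And [Not s]]] or [And [Not not [Not false]]]] or [And [Not q]]] or [And [Not false]]]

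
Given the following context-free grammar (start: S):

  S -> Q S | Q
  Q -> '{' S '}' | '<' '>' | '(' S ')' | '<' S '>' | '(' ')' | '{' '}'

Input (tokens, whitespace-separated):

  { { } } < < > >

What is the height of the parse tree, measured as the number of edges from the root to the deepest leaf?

5

[S [Q { [S [Q { }]] }] [S [Q < [S [Q < >]] >]]]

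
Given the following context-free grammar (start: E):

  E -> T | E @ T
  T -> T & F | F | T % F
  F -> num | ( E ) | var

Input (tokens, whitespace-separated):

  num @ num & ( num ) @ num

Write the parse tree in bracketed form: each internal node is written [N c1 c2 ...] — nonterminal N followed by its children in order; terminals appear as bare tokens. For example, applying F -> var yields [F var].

[E [E [E [T [F num]]] @ [T [T [F num]] & [F ( [E [T [F num]]] )]]] @ [T [F num]]]

E
E @ T
E @ T @ T
T @ T @ T
F @ T @ T
num @ T @ T
num @ T & F @ T
num @ F & F @ T
num @ num & F @ T
num @ num & ( E ) @ T
num @ num & ( T ) @ T
num @ num & ( F ) @ T
num @ num & ( num ) @ T
num @ num & ( num ) @ F
num @ num & ( num ) @ num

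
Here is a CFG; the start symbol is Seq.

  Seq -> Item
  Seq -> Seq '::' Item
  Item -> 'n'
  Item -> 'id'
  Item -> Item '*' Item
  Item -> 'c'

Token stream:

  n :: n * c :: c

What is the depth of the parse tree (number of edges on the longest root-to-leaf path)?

4

[Seq [Seq [Seq [Item n]] :: [Item [Item n] * [Item c]]] :: [Item c]]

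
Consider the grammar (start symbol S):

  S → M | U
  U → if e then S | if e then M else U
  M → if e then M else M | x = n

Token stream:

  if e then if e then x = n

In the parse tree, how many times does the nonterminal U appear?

2

[S [U if e then [S [U if e then [S [M x = n]]]]]]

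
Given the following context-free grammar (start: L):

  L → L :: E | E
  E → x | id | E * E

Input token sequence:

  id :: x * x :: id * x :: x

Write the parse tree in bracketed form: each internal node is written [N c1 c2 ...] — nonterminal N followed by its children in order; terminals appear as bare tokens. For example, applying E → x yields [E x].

L
L :: E
L :: E :: E
L :: E :: E :: E
E :: E :: E :: E
id :: E :: E :: E
id :: E * E :: E :: E
id :: x * E :: E :: E
id :: x * x :: E :: E
id :: x * x :: E * E :: E
id :: x * x :: id * E :: E
id :: x * x :: id * x :: E
id :: x * x :: id * x :: x

[L [L [L [L [E id]] :: [E [E x] * [E x]]] :: [E [E id] * [E x]]] :: [E x]]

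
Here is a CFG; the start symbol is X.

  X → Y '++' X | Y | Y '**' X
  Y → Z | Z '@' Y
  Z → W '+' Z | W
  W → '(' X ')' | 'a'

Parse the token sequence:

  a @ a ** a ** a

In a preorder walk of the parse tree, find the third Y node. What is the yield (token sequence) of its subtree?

[X [Y [Z [W a]] @ [Y [Z [W a]]]] ** [X [Y [Z [W a]]] ** [X [Y [Z [W a]]]]]]

a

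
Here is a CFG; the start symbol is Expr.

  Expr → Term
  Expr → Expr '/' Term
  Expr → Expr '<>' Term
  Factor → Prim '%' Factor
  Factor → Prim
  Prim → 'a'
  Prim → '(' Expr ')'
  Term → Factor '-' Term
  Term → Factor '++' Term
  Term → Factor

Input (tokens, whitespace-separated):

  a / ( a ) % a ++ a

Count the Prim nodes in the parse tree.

5

[Expr [Expr [Term [Factor [Prim a]]]] / [Term [Factor [Prim ( [Expr [Term [Factor [Prim a]]]] )] % [Factor [Prim a]]] ++ [Term [Factor [Prim a]]]]]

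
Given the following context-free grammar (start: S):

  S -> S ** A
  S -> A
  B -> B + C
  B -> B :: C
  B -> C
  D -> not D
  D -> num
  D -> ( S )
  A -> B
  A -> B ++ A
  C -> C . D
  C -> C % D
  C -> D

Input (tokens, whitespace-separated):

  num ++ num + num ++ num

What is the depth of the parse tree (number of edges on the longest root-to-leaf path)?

[S [A [B [C [D num]]] ++ [A [B [B [C [D num]]] + [C [D num]]] ++ [A [B [C [D num]]]]]]]

7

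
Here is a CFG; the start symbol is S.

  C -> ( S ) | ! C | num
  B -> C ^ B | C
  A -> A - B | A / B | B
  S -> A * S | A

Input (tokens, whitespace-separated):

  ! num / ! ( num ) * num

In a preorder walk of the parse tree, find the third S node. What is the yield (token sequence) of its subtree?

num

[S [A [A [B [C ! [C num]]]] / [B [C ! [C ( [S [A [B [C num]]]] )]]]] * [S [A [B [C num]]]]]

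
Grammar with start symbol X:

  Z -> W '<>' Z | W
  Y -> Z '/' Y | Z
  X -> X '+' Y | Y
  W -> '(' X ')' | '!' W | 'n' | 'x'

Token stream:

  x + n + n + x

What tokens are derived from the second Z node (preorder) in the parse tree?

[X [X [X [X [Y [Z [W x]]]] + [Y [Z [W n]]]] + [Y [Z [W n]]]] + [Y [Z [W x]]]]

n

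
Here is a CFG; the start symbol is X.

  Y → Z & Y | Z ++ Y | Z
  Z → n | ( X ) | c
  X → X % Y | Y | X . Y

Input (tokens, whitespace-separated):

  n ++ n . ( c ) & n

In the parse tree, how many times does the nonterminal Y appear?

5

[X [X [Y [Z n] ++ [Y [Z n]]]] . [Y [Z ( [X [Y [Z c]]] )] & [Y [Z n]]]]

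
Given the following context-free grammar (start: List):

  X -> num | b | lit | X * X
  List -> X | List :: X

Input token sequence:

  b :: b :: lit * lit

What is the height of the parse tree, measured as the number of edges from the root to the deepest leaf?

4

[List [List [List [X b]] :: [X b]] :: [X [X lit] * [X lit]]]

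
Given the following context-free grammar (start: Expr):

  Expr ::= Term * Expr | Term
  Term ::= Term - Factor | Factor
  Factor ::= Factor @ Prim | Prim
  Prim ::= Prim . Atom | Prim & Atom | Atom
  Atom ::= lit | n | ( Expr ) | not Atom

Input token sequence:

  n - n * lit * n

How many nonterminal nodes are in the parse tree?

19

[Expr [Term [Term [Factor [Prim [Atom n]]]] - [Factor [Prim [Atom n]]]] * [Expr [Term [Factor [Prim [Atom lit]]]] * [Expr [Term [Factor [Prim [Atom n]]]]]]]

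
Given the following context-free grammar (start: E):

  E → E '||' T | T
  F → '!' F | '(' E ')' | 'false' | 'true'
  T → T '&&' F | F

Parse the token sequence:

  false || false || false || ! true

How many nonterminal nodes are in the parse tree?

[E [E [E [E [T [F false]]] || [T [F false]]] || [T [F false]]] || [T [F ! [F true]]]]

13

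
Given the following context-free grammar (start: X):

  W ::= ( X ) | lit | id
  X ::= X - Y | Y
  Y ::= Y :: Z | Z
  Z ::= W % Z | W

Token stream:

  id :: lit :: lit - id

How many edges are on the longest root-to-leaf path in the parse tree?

[X [X [Y [Y [Y [Z [W id]]] :: [Z [W lit]]] :: [Z [W lit]]]] - [Y [Z [W id]]]]

7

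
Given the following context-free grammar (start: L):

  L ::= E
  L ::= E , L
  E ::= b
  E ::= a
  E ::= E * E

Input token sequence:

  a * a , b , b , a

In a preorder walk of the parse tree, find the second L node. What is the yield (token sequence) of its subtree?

b , b , a

[L [E [E a] * [E a]] , [L [E b] , [L [E b] , [L [E a]]]]]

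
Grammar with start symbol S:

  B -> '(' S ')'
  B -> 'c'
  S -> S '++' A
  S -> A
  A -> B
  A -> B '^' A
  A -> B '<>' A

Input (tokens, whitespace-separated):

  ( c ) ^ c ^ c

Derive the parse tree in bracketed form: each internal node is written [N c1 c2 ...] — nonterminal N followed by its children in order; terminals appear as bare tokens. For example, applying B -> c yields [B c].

S
A
B ^ A
( S ) ^ A
( A ) ^ A
( B ) ^ A
( c ) ^ A
( c ) ^ B ^ A
( c ) ^ c ^ A
( c ) ^ c ^ B
( c ) ^ c ^ c

[S [A [B ( [S [A [B c]]] )] ^ [A [B c] ^ [A [B c]]]]]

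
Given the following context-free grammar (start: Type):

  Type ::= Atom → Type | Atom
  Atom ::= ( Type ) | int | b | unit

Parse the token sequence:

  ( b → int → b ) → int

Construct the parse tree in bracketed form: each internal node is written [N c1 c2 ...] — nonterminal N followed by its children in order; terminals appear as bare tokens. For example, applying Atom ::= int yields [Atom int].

Type
Atom → Type
( Type ) → Type
( Atom → Type ) → Type
( b → Type ) → Type
( b → Atom → Type ) → Type
( b → int → Type ) → Type
( b → int → Atom ) → Type
( b → int → b ) → Type
( b → int → b ) → Atom
( b → int → b ) → int

[Type [Atom ( [Type [Atom b] → [Type [Atom int] → [Type [Atom b]]]] )] → [Type [Atom int]]]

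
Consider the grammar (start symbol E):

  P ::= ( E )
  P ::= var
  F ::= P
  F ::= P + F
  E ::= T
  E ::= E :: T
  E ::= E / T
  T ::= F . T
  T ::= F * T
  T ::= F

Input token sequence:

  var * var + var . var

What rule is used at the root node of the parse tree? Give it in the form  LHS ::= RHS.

[E [T [F [P var]] * [T [F [P var] + [F [P var]]] . [T [F [P var]]]]]]

E ::= T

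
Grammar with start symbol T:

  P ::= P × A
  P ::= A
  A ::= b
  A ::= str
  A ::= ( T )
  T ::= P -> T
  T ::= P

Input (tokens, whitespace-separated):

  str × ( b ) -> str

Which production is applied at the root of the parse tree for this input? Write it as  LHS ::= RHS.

[T [P [P [A str]] × [A ( [T [P [A b]]] )]] -> [T [P [A str]]]]

T ::= P -> T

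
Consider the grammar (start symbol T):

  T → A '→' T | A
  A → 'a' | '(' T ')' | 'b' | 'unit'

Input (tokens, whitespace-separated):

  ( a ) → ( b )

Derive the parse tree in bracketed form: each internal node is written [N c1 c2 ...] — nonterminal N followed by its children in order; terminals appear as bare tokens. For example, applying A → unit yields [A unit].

[T [A ( [T [A a]] )] → [T [A ( [T [A b]] )]]]

T
A → T
( T ) → T
( A ) → T
( a ) → T
( a ) → A
( a ) → ( T )
( a ) → ( A )
( a ) → ( b )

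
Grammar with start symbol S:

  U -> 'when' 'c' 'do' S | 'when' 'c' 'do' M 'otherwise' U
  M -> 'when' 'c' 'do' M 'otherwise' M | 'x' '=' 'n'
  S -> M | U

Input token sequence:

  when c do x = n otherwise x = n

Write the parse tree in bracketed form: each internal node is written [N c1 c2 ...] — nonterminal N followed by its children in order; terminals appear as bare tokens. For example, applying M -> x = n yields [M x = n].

[S [M when c do [M x = n] otherwise [M x = n]]]

S
M
when c do M otherwise M
when c do x = n otherwise M
when c do x = n otherwise x = n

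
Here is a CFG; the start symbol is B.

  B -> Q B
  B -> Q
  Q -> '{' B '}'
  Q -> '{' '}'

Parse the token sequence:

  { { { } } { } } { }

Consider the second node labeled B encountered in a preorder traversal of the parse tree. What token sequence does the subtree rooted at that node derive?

[B [Q { [B [Q { [B [Q { }]] }] [B [Q { }]]] }] [B [Q { }]]]

{ { } } { }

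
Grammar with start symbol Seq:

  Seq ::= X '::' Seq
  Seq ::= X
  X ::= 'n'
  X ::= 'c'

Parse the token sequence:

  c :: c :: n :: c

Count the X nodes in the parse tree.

4

[Seq [X c] :: [Seq [X c] :: [Seq [X n] :: [Seq [X c]]]]]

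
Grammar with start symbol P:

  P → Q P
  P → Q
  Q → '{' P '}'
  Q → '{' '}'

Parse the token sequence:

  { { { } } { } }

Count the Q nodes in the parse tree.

4

[P [Q { [P [Q { [P [Q { }]] }] [P [Q { }]]] }]]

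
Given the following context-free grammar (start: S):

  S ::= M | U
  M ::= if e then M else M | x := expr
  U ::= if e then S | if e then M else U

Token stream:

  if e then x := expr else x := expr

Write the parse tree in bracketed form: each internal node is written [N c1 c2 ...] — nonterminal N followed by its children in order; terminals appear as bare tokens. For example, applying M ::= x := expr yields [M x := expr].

[S [M if e then [M x := expr] else [M x := expr]]]

S
M
if e then M else M
if e then x := expr else M
if e then x := expr else x := expr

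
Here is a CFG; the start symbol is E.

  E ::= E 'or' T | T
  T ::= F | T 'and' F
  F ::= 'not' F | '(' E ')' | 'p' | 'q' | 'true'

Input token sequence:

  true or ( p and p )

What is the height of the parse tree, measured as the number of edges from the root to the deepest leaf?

7

[E [E [T [F true]]] or [T [F ( [E [T [T [F p]] and [F p]]] )]]]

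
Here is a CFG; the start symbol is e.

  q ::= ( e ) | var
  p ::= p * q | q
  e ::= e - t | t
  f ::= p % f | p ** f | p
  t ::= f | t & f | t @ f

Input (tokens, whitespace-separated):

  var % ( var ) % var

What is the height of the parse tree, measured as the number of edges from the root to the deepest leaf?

[e [t [f [p [q var]] % [f [p [q ( [e [t [f [p [q var]]]]] )]] % [f [p [q var]]]]]]]

11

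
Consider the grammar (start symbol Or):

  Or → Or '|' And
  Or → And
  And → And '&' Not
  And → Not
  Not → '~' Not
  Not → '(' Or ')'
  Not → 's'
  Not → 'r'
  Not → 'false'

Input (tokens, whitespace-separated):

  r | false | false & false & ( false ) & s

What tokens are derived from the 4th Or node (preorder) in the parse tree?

false

[Or [Or [Or [And [Not r]]] | [And [Not false]]] | [And [And [And [And [Not false]] & [Not false]] & [Not ( [Or [And [Not false]]] )]] & [Not s]]]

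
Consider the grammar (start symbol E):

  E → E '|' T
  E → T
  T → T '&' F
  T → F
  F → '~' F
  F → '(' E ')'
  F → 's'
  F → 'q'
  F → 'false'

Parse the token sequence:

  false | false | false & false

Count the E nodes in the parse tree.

3

[E [E [E [T [F false]]] | [T [F false]]] | [T [T [F false]] & [F false]]]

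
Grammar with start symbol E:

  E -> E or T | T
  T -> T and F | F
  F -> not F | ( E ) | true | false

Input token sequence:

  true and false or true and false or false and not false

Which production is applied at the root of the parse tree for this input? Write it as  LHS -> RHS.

E -> E or T

[E [E [E [T [T [F true]] and [F false]]] or [T [T [F true]] and [F false]]] or [T [T [F false]] and [F not [F false]]]]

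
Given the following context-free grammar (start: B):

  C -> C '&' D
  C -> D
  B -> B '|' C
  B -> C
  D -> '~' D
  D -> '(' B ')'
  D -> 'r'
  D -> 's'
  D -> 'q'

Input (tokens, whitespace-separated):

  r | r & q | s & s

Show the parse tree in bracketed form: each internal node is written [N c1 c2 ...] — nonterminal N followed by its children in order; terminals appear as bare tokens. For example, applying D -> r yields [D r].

[B [B [B [C [D r]]] | [C [C [D r]] & [D q]]] | [C [C [D s]] & [D s]]]

B
B | C
B | C | C
C | C | C
D | C | C
r | C | C
r | C & D | C
r | D & D | C
r | r & D | C
r | r & q | C
r | r & q | C & D
r | r & q | D & D
r | r & q | s & D
r | r & q | s & s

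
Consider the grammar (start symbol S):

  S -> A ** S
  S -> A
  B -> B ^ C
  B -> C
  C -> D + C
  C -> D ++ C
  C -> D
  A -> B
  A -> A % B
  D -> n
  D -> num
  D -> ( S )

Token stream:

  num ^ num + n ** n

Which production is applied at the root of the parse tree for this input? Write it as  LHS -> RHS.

S -> A ** S

[S [A [B [B [C [D num]]] ^ [C [D num] + [C [D n]]]]] ** [S [A [B [C [D n]]]]]]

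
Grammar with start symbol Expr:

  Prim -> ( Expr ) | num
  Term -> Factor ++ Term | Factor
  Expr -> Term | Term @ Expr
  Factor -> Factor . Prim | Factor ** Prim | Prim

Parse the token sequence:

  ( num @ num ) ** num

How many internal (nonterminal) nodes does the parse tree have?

14

[Expr [Term [Factor [Factor [Prim ( [Expr [Term [Factor [Prim num]]] @ [Expr [Term [Factor [Prim num]]]]] )]] ** [Prim num]]]]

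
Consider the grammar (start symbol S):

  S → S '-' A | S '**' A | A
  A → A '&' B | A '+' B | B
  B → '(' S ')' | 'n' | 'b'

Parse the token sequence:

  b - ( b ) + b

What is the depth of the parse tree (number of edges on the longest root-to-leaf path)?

7

[S [S [A [B b]]] - [A [A [B ( [S [A [B b]]] )]] + [B b]]]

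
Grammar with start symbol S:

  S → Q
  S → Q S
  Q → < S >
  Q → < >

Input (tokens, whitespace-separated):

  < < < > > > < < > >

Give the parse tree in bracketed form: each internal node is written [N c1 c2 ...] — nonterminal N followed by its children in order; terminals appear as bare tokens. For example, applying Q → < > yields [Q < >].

[S [Q < [S [Q < [S [Q < >]] >]] >] [S [Q < [S [Q < >]] >]]]

S
Q S
< S > S
< Q > S
< < S > > S
< < Q > > S
< < < > > > S
< < < > > > Q
< < < > > > < S >
< < < > > > < Q >
< < < > > > < < > >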